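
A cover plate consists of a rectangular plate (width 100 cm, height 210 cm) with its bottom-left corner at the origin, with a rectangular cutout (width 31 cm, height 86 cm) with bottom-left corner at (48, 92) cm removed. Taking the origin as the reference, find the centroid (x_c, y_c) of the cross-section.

x_c = 48.04 cm, y_c = 100.64 cm

plate: A = 100 × 210 = 21000.00, centroid at (50.00, 105.00).
hole: A = −(31 × 86) = -2666.00, centroid at (63.50, 135.00).
ΣA = 18334.00 cm²
ΣAx_c = (21000.00)(50.00) + (-2666.00)(63.50) = 880709.00 cm³
ΣAy_c = (21000.00)(105.00) + (-2666.00)(135.00) = 1845090.00 cm³
x_c = 880709.00 / 18334.00 = 48.04 cm
y_c = 1845090.00 / 18334.00 = 100.64 cm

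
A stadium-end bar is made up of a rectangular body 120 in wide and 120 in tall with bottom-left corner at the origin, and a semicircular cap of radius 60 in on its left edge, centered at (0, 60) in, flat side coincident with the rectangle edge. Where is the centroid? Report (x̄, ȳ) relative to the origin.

Part | A | x̄ᵢ | ȳᵢ | A·x̄ᵢ | A·ȳᵢ
rectangular body | 14400.00 | 60.00 | 60.00 | 864000.00 | 864000.00
semicircular end | 5654.87 | -25.46 | 60.00 | -144000.00 | 339292.01
Σ | 20054.87 |  |  | 720000.00 | 1203292.01
x̄ = 720000.00 / 20054.87 = 35.90 in
ȳ = 1203292.01 / 20054.87 = 60.00 in

x̄ = 35.90 in, ȳ = 60.00 in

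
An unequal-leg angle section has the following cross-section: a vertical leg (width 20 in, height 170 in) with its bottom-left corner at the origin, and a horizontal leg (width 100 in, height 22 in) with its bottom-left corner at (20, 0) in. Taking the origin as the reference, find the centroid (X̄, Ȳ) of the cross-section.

Part | A | x̄ᵢ | ȳᵢ | A·x̄ᵢ | A·ȳᵢ
vertical leg | 3400.00 | 10.00 | 85.00 | 34000.00 | 289000.00
horizontal leg | 2200.00 | 70.00 | 11.00 | 154000.00 | 24200.00
Σ | 5600.00 |  |  | 188000.00 | 313200.00
X̄ = 188000.00 / 5600.00 = 33.57 in
Ȳ = 313200.00 / 5600.00 = 55.93 in

X̄ = 33.57 in, Ȳ = 55.93 in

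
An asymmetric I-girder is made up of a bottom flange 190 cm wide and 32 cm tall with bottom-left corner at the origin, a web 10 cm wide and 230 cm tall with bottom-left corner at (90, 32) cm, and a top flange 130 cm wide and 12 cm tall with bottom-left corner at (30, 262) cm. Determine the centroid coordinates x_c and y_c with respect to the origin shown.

x_c = 95.00 cm, y_c = 85.86 cm

Part | A | x̄ᵢ | ȳᵢ | A·x̄ᵢ | A·ȳᵢ
bottom flange | 6080.00 | 95.00 | 16.00 | 577600.00 | 97280.00
web | 2300.00 | 95.00 | 147.00 | 218500.00 | 338100.00
top flange | 1560.00 | 95.00 | 268.00 | 148200.00 | 418080.00
Σ | 9940.00 |  |  | 944300.00 | 853460.00
x_c = 944300.00 / 9940.00 = 95.00 cm
y_c = 853460.00 / 9940.00 = 85.86 cm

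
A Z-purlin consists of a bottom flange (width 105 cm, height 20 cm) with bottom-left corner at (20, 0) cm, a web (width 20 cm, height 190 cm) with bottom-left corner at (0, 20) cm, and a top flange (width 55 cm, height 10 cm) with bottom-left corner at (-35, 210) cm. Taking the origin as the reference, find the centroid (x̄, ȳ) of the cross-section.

x̄ = 28.86 cm, ȳ = 89.34 cm

bottom flange: A = 105 × 20 = 2100.00, centroid at (72.50, 10.00).
web: A = 20 × 190 = 3800.00, centroid at (10.00, 115.00).
top flange: A = 55 × 10 = 550.00, centroid at (-7.50, 215.00).
ΣA = 6450.00 cm², ΣAx̄ = 186125.00 cm³, ΣAȳ = 576250.00 cm³.
x̄ = 186125.00/6450.00 = 28.86 cm; ȳ = 576250.00/6450.00 = 89.34 cm.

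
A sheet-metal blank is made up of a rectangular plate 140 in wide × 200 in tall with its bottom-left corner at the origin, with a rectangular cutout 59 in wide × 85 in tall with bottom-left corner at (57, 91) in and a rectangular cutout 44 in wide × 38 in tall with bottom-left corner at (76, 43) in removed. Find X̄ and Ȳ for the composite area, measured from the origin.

X̄ = 63.92 in, Ȳ = 95.10 in

plate: A = 140 × 200 = 28000.00, centroid at (70.00, 100.00).
hole 1: A = −(59 × 85) = -5015.00, centroid at (86.50, 133.50).
hole 2: A = −(44 × 38) = -1672.00, centroid at (98.00, 62.00).
ΣA = 21313.00 in²
ΣAX̄ = (28000.00)(70.00) + (-5015.00)(86.50) + (-1672.00)(98.00) = 1362346.50 in³
ΣAȲ = (28000.00)(100.00) + (-5015.00)(133.50) + (-1672.00)(62.00) = 2026833.50 in³
X̄ = 1362346.50 / 21313.00 = 63.92 in
Ȳ = 2026833.50 / 21313.00 = 95.10 in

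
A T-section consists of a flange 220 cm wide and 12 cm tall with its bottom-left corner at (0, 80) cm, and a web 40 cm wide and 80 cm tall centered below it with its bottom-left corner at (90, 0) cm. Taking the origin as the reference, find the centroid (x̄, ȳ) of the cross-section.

x̄ = 110.00 cm, ȳ = 60.79 cm

Part | A | x̄ᵢ | ȳᵢ | A·x̄ᵢ | A·ȳᵢ
web | 3200.00 | 110.00 | 40.00 | 352000.00 | 128000.00
flange | 2640.00 | 110.00 | 86.00 | 290400.00 | 227040.00
Σ | 5840.00 |  |  | 642400.00 | 355040.00
x̄ = 642400.00 / 5840.00 = 110.00 cm
ȳ = 355040.00 / 5840.00 = 60.79 cm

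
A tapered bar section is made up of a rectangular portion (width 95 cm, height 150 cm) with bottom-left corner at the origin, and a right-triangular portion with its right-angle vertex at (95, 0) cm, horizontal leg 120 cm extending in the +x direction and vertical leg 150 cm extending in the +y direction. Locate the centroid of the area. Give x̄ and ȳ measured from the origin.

Part | A | x̄ᵢ | ȳᵢ | A·x̄ᵢ | A·ȳᵢ
rectangular portion | 14250.00 | 47.50 | 75.00 | 676875.00 | 1068750.00
triangular portion | 9000.00 | 135.00 | 50.00 | 1215000.00 | 450000.00
Σ | 23250.00 |  |  | 1891875.00 | 1518750.00
x̄ = 1891875.00 / 23250.00 = 81.37 cm
ȳ = 1518750.00 / 23250.00 = 65.32 cm

x̄ = 81.37 cm, ȳ = 65.32 cm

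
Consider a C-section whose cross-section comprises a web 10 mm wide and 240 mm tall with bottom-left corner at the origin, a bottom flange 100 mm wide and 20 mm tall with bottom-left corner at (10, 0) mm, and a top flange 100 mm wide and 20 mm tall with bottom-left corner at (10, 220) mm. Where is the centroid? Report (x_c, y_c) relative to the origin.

x_c = 39.38 mm, y_c = 120.00 mm

web: A = 10 × 240 = 2400.00, centroid at (5.00, 120.00).
bottom flange: A = 100 × 20 = 2000.00, centroid at (60.00, 10.00).
top flange: A = 100 × 20 = 2000.00, centroid at (60.00, 230.00).
ΣA = 6400.00 mm², ΣAx_c = 252000.00 mm³, ΣAy_c = 768000.00 mm³.
x_c = 252000.00/6400.00 = 39.38 mm; y_c = 768000.00/6400.00 = 120.00 mm.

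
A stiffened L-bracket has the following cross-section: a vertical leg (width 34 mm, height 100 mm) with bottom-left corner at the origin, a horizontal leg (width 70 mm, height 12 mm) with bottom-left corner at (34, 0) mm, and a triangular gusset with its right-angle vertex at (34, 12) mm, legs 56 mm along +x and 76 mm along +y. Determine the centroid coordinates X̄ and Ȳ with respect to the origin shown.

vertical leg: A = 34 × 100 = 3400.00, centroid at (17.00, 50.00).
horizontal leg: A = 70 × 12 = 840.00, centroid at (69.00, 6.00).
gusset: A = ½·56·76 = 2128.00, centroid at (52.67, 37.33).
ΣA = 6368.00 mm²
ΣAX̄ = (3400.00)(17.00) + (840.00)(69.00) + (2128.00)(52.67) = 227834.67 mm³
ΣAȲ = (3400.00)(50.00) + (840.00)(6.00) + (2128.00)(37.33) = 254485.33 mm³
X̄ = 227834.67 / 6368.00 = 35.78 mm
Ȳ = 254485.33 / 6368.00 = 39.96 mm

X̄ = 35.78 mm, Ȳ = 39.96 mm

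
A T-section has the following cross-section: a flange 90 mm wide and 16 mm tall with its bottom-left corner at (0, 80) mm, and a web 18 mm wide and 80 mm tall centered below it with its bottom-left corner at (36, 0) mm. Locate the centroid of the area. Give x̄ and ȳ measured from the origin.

Part | A | x̄ᵢ | ȳᵢ | A·x̄ᵢ | A·ȳᵢ
web | 1440.00 | 45.00 | 40.00 | 64800.00 | 57600.00
flange | 1440.00 | 45.00 | 88.00 | 64800.00 | 126720.00
Σ | 2880.00 |  |  | 129600.00 | 184320.00
x̄ = 129600.00 / 2880.00 = 45.00 mm
ȳ = 184320.00 / 2880.00 = 64.00 mm

x̄ = 45.00 mm, ȳ = 64.00 mm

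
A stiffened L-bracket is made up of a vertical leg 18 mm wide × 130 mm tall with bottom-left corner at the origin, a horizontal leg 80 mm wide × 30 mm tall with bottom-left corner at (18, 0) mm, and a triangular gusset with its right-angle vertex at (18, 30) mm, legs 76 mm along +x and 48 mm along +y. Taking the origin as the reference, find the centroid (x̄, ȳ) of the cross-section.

vertical leg: A = 18 × 130 = 2340.00, centroid at (9.00, 65.00).
horizontal leg: A = 80 × 30 = 2400.00, centroid at (58.00, 15.00).
gusset: A = ½·76·48 = 1824.00, centroid at (43.33, 46.00).
ΣA = 6564.00 mm²
ΣAx̄ = (2340.00)(9.00) + (2400.00)(58.00) + (1824.00)(43.33) = 239300.00 mm³
ΣAȳ = (2340.00)(65.00) + (2400.00)(15.00) + (1824.00)(46.00) = 272004.00 mm³
x̄ = 239300.00 / 6564.00 = 36.46 mm
ȳ = 272004.00 / 6564.00 = 41.44 mm

x̄ = 36.46 mm, ȳ = 41.44 mm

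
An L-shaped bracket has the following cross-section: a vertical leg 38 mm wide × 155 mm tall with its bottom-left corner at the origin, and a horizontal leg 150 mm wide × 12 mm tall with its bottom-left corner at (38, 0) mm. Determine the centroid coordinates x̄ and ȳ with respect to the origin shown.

x̄ = 41.00 mm, ȳ = 60.76 mm

Part | A | x̄ᵢ | ȳᵢ | A·x̄ᵢ | A·ȳᵢ
vertical leg | 5890.00 | 19.00 | 77.50 | 111910.00 | 456475.00
horizontal leg | 1800.00 | 113.00 | 6.00 | 203400.00 | 10800.00
Σ | 7690.00 |  |  | 315310.00 | 467275.00
x̄ = 315310.00 / 7690.00 = 41.00 mm
ȳ = 467275.00 / 7690.00 = 60.76 mm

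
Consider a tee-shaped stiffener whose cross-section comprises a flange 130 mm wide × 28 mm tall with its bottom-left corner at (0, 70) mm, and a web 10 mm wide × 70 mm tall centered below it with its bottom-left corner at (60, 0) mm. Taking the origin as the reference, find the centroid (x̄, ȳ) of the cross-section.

x̄ = 65.00 mm, ȳ = 76.10 mm

web: A = 10 × 70 = 700.00, centroid at (65.00, 35.00).
flange: A = 130 × 28 = 3640.00, centroid at (65.00, 84.00).
ΣA = 4340.00 mm², ΣAx̄ = 282100.00 mm³, ΣAȳ = 330260.00 mm³.
x̄ = 282100.00/4340.00 = 65.00 mm; ȳ = 330260.00/4340.00 = 76.10 mm.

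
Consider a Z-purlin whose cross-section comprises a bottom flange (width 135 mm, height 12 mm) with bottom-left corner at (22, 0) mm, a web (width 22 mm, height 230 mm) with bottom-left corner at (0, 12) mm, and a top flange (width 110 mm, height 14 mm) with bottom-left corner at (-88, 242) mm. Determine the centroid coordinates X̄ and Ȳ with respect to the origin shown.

bottom flange: A = 135 × 12 = 1620.00, centroid at (89.50, 6.00).
web: A = 22 × 230 = 5060.00, centroid at (11.00, 127.00).
top flange: A = 110 × 14 = 1540.00, centroid at (-33.00, 249.00).
ΣA = 8220.00 mm², ΣAX̄ = 149830.00 mm³, ΣAȲ = 1035800.00 mm³.
X̄ = 149830.00/8220.00 = 18.23 mm; Ȳ = 1035800.00/8220.00 = 126.01 mm.

X̄ = 18.23 mm, Ȳ = 126.01 mm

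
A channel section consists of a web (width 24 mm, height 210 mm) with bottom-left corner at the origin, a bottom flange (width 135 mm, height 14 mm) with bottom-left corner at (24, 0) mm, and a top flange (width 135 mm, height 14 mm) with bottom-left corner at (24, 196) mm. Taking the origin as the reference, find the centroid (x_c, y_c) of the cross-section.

Part | A | x̄ᵢ | ȳᵢ | A·x̄ᵢ | A·ȳᵢ
web | 5040.00 | 12.00 | 105.00 | 60480.00 | 529200.00
bottom flange | 1890.00 | 91.50 | 7.00 | 172935.00 | 13230.00
top flange | 1890.00 | 91.50 | 203.00 | 172935.00 | 383670.00
Σ | 8820.00 |  |  | 406350.00 | 926100.00
x_c = 406350.00 / 8820.00 = 46.07 mm
y_c = 926100.00 / 8820.00 = 105.00 mm

x_c = 46.07 mm, y_c = 105.00 mm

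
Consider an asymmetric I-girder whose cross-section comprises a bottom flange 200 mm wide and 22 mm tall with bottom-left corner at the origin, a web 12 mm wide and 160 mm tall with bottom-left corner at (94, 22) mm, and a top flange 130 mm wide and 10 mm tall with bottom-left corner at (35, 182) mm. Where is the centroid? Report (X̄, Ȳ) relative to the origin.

X̄ = 100.00 mm, Ȳ = 63.96 mm

bottom flange: A = 200 × 22 = 4400.00, centroid at (100.00, 11.00).
web: A = 12 × 160 = 1920.00, centroid at (100.00, 102.00).
top flange: A = 130 × 10 = 1300.00, centroid at (100.00, 187.00).
ΣA = 7620.00 mm², ΣAX̄ = 762000.00 mm³, ΣAȲ = 487340.00 mm³.
X̄ = 762000.00/7620.00 = 100.00 mm; Ȳ = 487340.00/7620.00 = 63.96 mm.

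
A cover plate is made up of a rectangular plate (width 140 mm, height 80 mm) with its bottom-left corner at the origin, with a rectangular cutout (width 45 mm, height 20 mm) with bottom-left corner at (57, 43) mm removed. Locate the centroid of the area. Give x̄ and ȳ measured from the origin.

x̄ = 69.17 mm, ȳ = 38.86 mm

Part | A | x̄ᵢ | ȳᵢ | A·x̄ᵢ | A·ȳᵢ
plate | 11200.00 | 70.00 | 40.00 | 784000.00 | 448000.00
hole | -900.00 | 79.50 | 53.00 | -71550.00 | -47700.00
Σ | 10300.00 |  |  | 712450.00 | 400300.00
x̄ = 712450.00 / 10300.00 = 69.17 mm
ȳ = 400300.00 / 10300.00 = 38.86 mm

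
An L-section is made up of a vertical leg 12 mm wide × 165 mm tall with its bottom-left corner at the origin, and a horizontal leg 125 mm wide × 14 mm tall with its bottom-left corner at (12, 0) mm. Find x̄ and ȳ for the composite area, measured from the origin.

x̄ = 38.14 mm, ȳ = 47.08 mm

Part | A | x̄ᵢ | ȳᵢ | A·x̄ᵢ | A·ȳᵢ
vertical leg | 1980.00 | 6.00 | 82.50 | 11880.00 | 163350.00
horizontal leg | 1750.00 | 74.50 | 7.00 | 130375.00 | 12250.00
Σ | 3730.00 |  |  | 142255.00 | 175600.00
x̄ = 142255.00 / 3730.00 = 38.14 mm
ȳ = 175600.00 / 3730.00 = 47.08 mm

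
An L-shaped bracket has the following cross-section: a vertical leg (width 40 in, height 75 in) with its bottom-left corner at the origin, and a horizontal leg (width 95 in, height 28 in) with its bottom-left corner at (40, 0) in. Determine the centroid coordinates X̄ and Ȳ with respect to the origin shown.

X̄ = 51.72 in, Ȳ = 26.46 in

vertical leg: A = 40 × 75 = 3000.00, centroid at (20.00, 37.50).
horizontal leg: A = 95 × 28 = 2660.00, centroid at (87.50, 14.00).
ΣA = 5660.00 in²
ΣAX̄ = (3000.00)(20.00) + (2660.00)(87.50) = 292750.00 in³
ΣAȲ = (3000.00)(37.50) + (2660.00)(14.00) = 149740.00 in³
X̄ = 292750.00 / 5660.00 = 51.72 in
Ȳ = 149740.00 / 5660.00 = 26.46 in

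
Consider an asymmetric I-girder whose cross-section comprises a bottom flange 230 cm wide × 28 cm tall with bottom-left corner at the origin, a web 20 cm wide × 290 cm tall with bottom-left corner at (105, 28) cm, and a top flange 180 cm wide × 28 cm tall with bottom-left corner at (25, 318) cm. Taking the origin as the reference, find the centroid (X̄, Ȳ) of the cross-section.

X̄ = 115.00 cm, Ȳ = 160.12 cm

bottom flange: A = 230 × 28 = 6440.00, centroid at (115.00, 14.00).
web: A = 20 × 290 = 5800.00, centroid at (115.00, 173.00).
top flange: A = 180 × 28 = 5040.00, centroid at (115.00, 332.00).
ΣA = 17280.00 cm²
ΣAX̄ = (6440.00)(115.00) + (5800.00)(115.00) + (5040.00)(115.00) = 1987200.00 cm³
ΣAȲ = (6440.00)(14.00) + (5800.00)(173.00) + (5040.00)(332.00) = 2766840.00 cm³
X̄ = 1987200.00 / 17280.00 = 115.00 cm
Ȳ = 2766840.00 / 17280.00 = 160.12 cm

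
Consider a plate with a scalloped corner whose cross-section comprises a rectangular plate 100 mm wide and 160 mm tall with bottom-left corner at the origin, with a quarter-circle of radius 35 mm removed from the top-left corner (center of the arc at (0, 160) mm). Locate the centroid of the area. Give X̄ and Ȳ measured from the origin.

Part | A | x̄ᵢ | ȳᵢ | A·x̄ᵢ | A·ȳᵢ
plate | 16000.00 | 50.00 | 80.00 | 800000.00 | 1280000.00
removed quarter-circle | -962.11 | 14.85 | 145.15 | -14291.67 | -139646.37
Σ | 15037.89 |  |  | 785708.33 | 1140353.63
X̄ = 785708.33 / 15037.89 = 52.25 mm
Ȳ = 1140353.63 / 15037.89 = 75.83 mm

X̄ = 52.25 mm, Ȳ = 75.83 mm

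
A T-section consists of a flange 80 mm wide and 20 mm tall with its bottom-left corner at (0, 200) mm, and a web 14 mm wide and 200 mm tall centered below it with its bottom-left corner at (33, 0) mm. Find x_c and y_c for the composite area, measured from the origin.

x_c = 40.00 mm, y_c = 140.00 mm

web: A = 14 × 200 = 2800.00, centroid at (40.00, 100.00).
flange: A = 80 × 20 = 1600.00, centroid at (40.00, 210.00).
ΣA = 4400.00 mm²
ΣAx_c = (2800.00)(40.00) + (1600.00)(40.00) = 176000.00 mm³
ΣAy_c = (2800.00)(100.00) + (1600.00)(210.00) = 616000.00 mm³
x_c = 176000.00 / 4400.00 = 40.00 mm
y_c = 616000.00 / 4400.00 = 140.00 mm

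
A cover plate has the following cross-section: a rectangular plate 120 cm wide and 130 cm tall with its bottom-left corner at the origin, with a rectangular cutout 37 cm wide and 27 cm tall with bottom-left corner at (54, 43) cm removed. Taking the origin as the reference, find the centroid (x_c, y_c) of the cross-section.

Part | A | x̄ᵢ | ȳᵢ | A·x̄ᵢ | A·ȳᵢ
plate | 15600.00 | 60.00 | 65.00 | 936000.00 | 1014000.00
hole | -999.00 | 72.50 | 56.50 | -72427.50 | -56443.50
Σ | 14601.00 |  |  | 863572.50 | 957556.50
x_c = 863572.50 / 14601.00 = 59.14 cm
y_c = 957556.50 / 14601.00 = 65.58 cm

x_c = 59.14 cm, y_c = 65.58 cm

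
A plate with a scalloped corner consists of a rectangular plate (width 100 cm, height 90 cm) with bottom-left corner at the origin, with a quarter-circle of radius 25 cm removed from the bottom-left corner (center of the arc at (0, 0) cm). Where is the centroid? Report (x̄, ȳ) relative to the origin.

x̄ = 52.27 cm, ȳ = 46.98 cm

Part | A | x̄ᵢ | ȳᵢ | A·x̄ᵢ | A·ȳᵢ
plate | 9000.00 | 50.00 | 45.00 | 450000.00 | 405000.00
removed quarter-circle | -490.87 | 10.61 | 10.61 | -5208.33 | -5208.33
Σ | 8509.13 |  |  | 444791.67 | 399791.67
x̄ = 444791.67 / 8509.13 = 52.27 cm
ȳ = 399791.67 / 8509.13 = 46.98 cm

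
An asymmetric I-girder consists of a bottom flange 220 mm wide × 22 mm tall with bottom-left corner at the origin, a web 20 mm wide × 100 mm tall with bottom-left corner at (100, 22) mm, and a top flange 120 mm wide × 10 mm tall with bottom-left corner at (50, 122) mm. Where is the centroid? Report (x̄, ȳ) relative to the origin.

x̄ = 110.00 mm, ȳ = 43.49 mm

Part | A | x̄ᵢ | ȳᵢ | A·x̄ᵢ | A·ȳᵢ
bottom flange | 4840.00 | 110.00 | 11.00 | 532400.00 | 53240.00
web | 2000.00 | 110.00 | 72.00 | 220000.00 | 144000.00
top flange | 1200.00 | 110.00 | 127.00 | 132000.00 | 152400.00
Σ | 8040.00 |  |  | 884400.00 | 349640.00
x̄ = 884400.00 / 8040.00 = 110.00 mm
ȳ = 349640.00 / 8040.00 = 43.49 mm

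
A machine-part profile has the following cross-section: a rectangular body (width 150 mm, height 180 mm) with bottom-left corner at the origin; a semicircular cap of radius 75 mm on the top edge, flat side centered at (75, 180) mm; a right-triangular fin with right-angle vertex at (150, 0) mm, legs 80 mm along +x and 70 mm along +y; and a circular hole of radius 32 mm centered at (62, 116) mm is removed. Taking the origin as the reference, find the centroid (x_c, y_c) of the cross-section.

x_c = 84.22 mm, y_c = 112.76 mm

Part | A | x̄ᵢ | ȳᵢ | A·x̄ᵢ | A·ȳᵢ
rectangular body | 27000.00 | 75.00 | 90.00 | 2025000.00 | 2430000.00
semicircular top | 8835.73 | 75.00 | 211.83 | 662679.70 | 1871681.28
triangular fin | 2800.00 | 176.67 | 23.33 | 494666.67 | 65333.33
hole | -3216.99 | 62.00 | 116.00 | -199453.43 | -373170.94
Σ | 35418.74 |  |  | 2982892.93 | 3993843.67
x_c = 2982892.93 / 35418.74 = 84.22 mm
y_c = 3993843.67 / 35418.74 = 112.76 mm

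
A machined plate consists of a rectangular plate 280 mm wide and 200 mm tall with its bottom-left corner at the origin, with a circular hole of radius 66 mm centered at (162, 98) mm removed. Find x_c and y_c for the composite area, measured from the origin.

x_c = 132.89 mm, y_c = 100.65 mm

Part | A | x̄ᵢ | ȳᵢ | A·x̄ᵢ | A·ȳᵢ
plate | 56000.00 | 140.00 | 100.00 | 7840000.00 | 5600000.00
hole | -13684.78 | 162.00 | 98.00 | -2216933.97 | -1341108.20
Σ | 42315.22 |  |  | 5623066.03 | 4258891.80
x_c = 5623066.03 / 42315.22 = 132.89 mm
y_c = 4258891.80 / 42315.22 = 100.65 mm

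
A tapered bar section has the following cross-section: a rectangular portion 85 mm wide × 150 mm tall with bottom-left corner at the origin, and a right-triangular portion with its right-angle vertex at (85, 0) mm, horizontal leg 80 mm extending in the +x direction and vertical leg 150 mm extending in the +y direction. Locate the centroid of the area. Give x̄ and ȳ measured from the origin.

rectangular portion: A = 85 × 150 = 12750.00, centroid at (42.50, 75.00).
triangular portion: A = ½·80·150 = 6000.00, centroid at (111.67, 50.00).
ΣA = 18750.00 mm²
ΣAx̄ = (12750.00)(42.50) + (6000.00)(111.67) = 1211875.00 mm³
ΣAȳ = (12750.00)(75.00) + (6000.00)(50.00) = 1256250.00 mm³
x̄ = 1211875.00 / 18750.00 = 64.63 mm
ȳ = 1256250.00 / 18750.00 = 67.00 mm

x̄ = 64.63 mm, ȳ = 67.00 mm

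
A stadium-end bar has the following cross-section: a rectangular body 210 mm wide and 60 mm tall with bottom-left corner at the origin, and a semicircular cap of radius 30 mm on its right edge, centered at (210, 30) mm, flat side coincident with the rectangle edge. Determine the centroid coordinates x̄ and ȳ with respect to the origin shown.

Part | A | x̄ᵢ | ȳᵢ | A·x̄ᵢ | A·ȳᵢ
rectangular body | 12600.00 | 105.00 | 30.00 | 1323000.00 | 378000.00
semicircular end | 1413.72 | 222.73 | 30.00 | 314880.51 | 42411.50
Σ | 14013.72 |  |  | 1637880.51 | 420411.50
x̄ = 1637880.51 / 14013.72 = 116.88 mm
ȳ = 420411.50 / 14013.72 = 30.00 mm

x̄ = 116.88 mm, ȳ = 30.00 mm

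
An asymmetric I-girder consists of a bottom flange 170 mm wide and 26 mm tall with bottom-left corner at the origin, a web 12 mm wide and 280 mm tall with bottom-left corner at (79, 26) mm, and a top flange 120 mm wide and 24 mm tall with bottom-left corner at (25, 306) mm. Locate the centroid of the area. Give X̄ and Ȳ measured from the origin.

X̄ = 85.00 mm, Ȳ = 143.63 mm

bottom flange: A = 170 × 26 = 4420.00, centroid at (85.00, 13.00).
web: A = 12 × 280 = 3360.00, centroid at (85.00, 166.00).
top flange: A = 120 × 24 = 2880.00, centroid at (85.00, 318.00).
ΣA = 10660.00 mm²
ΣAX̄ = (4420.00)(85.00) + (3360.00)(85.00) + (2880.00)(85.00) = 906100.00 mm³
ΣAȲ = (4420.00)(13.00) + (3360.00)(166.00) + (2880.00)(318.00) = 1531060.00 mm³
X̄ = 906100.00 / 10660.00 = 85.00 mm
Ȳ = 1531060.00 / 10660.00 = 143.63 mm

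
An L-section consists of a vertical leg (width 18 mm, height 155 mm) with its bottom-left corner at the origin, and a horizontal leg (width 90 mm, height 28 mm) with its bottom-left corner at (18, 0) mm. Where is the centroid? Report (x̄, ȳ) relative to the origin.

vertical leg: A = 18 × 155 = 2790.00, centroid at (9.00, 77.50).
horizontal leg: A = 90 × 28 = 2520.00, centroid at (63.00, 14.00).
ΣA = 5310.00 mm²
ΣAx̄ = (2790.00)(9.00) + (2520.00)(63.00) = 183870.00 mm³
ΣAȳ = (2790.00)(77.50) + (2520.00)(14.00) = 251505.00 mm³
x̄ = 183870.00 / 5310.00 = 34.63 mm
ȳ = 251505.00 / 5310.00 = 47.36 mm

x̄ = 34.63 mm, ȳ = 47.36 mm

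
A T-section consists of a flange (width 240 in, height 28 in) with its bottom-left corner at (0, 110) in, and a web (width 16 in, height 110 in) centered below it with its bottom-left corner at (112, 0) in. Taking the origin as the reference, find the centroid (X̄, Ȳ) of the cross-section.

X̄ = 120.00 in, Ȳ = 109.68 in

web: A = 16 × 110 = 1760.00, centroid at (120.00, 55.00).
flange: A = 240 × 28 = 6720.00, centroid at (120.00, 124.00).
ΣA = 8480.00 in²
ΣAX̄ = (1760.00)(120.00) + (6720.00)(120.00) = 1017600.00 in³
ΣAȲ = (1760.00)(55.00) + (6720.00)(124.00) = 930080.00 in³
X̄ = 1017600.00 / 8480.00 = 120.00 in
Ȳ = 930080.00 / 8480.00 = 109.68 in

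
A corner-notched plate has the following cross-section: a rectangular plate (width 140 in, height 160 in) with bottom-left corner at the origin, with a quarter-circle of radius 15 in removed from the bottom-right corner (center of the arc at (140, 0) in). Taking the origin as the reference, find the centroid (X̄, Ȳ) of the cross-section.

X̄ = 69.49 in, Ȳ = 80.59 in

Part | A | x̄ᵢ | ȳᵢ | A·x̄ᵢ | A·ȳᵢ
plate | 22400.00 | 70.00 | 80.00 | 1568000.00 | 1792000.00
removed quarter-circle | -176.71 | 133.63 | 6.37 | -23615.04 | -1125.00
Σ | 22223.29 |  |  | 1544384.96 | 1790875.00
X̄ = 1544384.96 / 22223.29 = 69.49 in
Ȳ = 1790875.00 / 22223.29 = 80.59 in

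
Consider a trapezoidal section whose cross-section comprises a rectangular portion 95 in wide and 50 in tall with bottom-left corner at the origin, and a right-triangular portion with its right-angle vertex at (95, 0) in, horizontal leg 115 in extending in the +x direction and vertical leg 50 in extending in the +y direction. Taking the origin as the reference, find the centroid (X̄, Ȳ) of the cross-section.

X̄ = 79.86 in, Ȳ = 21.86 in

rectangular portion: A = 95 × 50 = 4750.00, centroid at (47.50, 25.00).
triangular portion: A = ½·115·50 = 2875.00, centroid at (133.33, 16.67).
ΣA = 7625.00 in², ΣAX̄ = 608958.33 in³, ΣAȲ = 166666.67 in³.
X̄ = 608958.33/7625.00 = 79.86 in; Ȳ = 166666.67/7625.00 = 21.86 in.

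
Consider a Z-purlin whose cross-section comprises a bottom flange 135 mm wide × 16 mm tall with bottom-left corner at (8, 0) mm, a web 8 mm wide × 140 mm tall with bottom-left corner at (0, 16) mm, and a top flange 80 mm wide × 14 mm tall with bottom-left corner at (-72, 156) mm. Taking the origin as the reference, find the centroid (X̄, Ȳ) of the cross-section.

bottom flange: A = 135 × 16 = 2160.00, centroid at (75.50, 8.00).
web: A = 8 × 140 = 1120.00, centroid at (4.00, 86.00).
top flange: A = 80 × 14 = 1120.00, centroid at (-32.00, 163.00).
ΣA = 4400.00 mm², ΣAX̄ = 131720.00 mm³, ΣAȲ = 296160.00 mm³.
X̄ = 131720.00/4400.00 = 29.94 mm; Ȳ = 296160.00/4400.00 = 67.31 mm.

X̄ = 29.94 mm, Ȳ = 67.31 mm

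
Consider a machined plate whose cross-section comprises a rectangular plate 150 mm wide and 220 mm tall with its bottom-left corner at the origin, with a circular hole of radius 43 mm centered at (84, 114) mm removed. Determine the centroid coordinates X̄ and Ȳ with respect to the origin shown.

plate: A = 150 × 220 = 33000.00, centroid at (75.00, 110.00).
hole: A = −π·43² = -5808.80, centroid at (84.00, 114.00).
ΣA = 27191.20 mm², ΣAX̄ = 1987060.40 mm³, ΣAȲ = 2967796.25 mm³.
X̄ = 1987060.40/27191.20 = 73.08 mm; Ȳ = 2967796.25/27191.20 = 109.15 mm.

X̄ = 73.08 mm, Ȳ = 109.15 mm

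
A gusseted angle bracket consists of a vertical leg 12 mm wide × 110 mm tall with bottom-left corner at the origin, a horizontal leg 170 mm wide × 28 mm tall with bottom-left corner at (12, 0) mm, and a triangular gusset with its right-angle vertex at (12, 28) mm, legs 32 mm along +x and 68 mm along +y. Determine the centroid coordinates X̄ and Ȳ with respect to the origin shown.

Part | A | x̄ᵢ | ȳᵢ | A·x̄ᵢ | A·ȳᵢ
vertical leg | 1320.00 | 6.00 | 55.00 | 7920.00 | 72600.00
horizontal leg | 4760.00 | 97.00 | 14.00 | 461720.00 | 66640.00
gusset | 1088.00 | 22.67 | 50.67 | 24661.33 | 55125.33
Σ | 7168.00 |  |  | 494301.33 | 194365.33
X̄ = 494301.33 / 7168.00 = 68.96 mm
Ȳ = 194365.33 / 7168.00 = 27.12 mm

X̄ = 68.96 mm, Ȳ = 27.12 mm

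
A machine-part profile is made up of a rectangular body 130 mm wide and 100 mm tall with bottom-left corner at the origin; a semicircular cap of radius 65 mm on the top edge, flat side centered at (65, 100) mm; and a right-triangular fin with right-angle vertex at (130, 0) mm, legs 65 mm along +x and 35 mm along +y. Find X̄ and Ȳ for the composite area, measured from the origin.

Part | A | x̄ᵢ | ȳᵢ | A·x̄ᵢ | A·ȳᵢ
rectangular body | 13000.00 | 65.00 | 50.00 | 845000.00 | 650000.00
semicircular top | 6636.61 | 65.00 | 127.59 | 431379.94 | 846744.78
triangular fin | 1137.50 | 151.67 | 11.67 | 172520.83 | 13270.83
Σ | 20774.11 |  |  | 1448900.77 | 1510015.61
X̄ = 1448900.77 / 20774.11 = 69.75 mm
Ȳ = 1510015.61 / 20774.11 = 72.69 mm

X̄ = 69.75 mm, Ȳ = 72.69 mm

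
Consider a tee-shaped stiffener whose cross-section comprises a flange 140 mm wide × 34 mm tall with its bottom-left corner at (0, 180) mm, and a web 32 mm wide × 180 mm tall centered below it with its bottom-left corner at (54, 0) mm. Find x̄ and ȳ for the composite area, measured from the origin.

Part | A | x̄ᵢ | ȳᵢ | A·x̄ᵢ | A·ȳᵢ
web | 5760.00 | 70.00 | 90.00 | 403200.00 | 518400.00
flange | 4760.00 | 70.00 | 197.00 | 333200.00 | 937720.00
Σ | 10520.00 |  |  | 736400.00 | 1456120.00
x̄ = 736400.00 / 10520.00 = 70.00 mm
ȳ = 1456120.00 / 10520.00 = 138.41 mm

x̄ = 70.00 mm, ȳ = 138.41 mm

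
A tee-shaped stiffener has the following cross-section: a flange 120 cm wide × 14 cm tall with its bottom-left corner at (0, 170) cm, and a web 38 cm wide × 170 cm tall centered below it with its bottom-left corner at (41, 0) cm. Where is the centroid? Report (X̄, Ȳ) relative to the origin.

web: A = 38 × 170 = 6460.00, centroid at (60.00, 85.00).
flange: A = 120 × 14 = 1680.00, centroid at (60.00, 177.00).
ΣA = 8140.00 cm²
ΣAX̄ = (6460.00)(60.00) + (1680.00)(60.00) = 488400.00 cm³
ΣAȲ = (6460.00)(85.00) + (1680.00)(177.00) = 846460.00 cm³
X̄ = 488400.00 / 8140.00 = 60.00 cm
Ȳ = 846460.00 / 8140.00 = 103.99 cm

X̄ = 60.00 cm, Ȳ = 103.99 cm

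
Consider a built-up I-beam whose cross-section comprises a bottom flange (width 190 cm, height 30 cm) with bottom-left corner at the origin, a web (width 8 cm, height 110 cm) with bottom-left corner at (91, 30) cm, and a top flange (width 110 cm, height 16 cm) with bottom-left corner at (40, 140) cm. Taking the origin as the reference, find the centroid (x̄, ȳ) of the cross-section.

Part | A | x̄ᵢ | ȳᵢ | A·x̄ᵢ | A·ȳᵢ
bottom flange | 5700.00 | 95.00 | 15.00 | 541500.00 | 85500.00
web | 880.00 | 95.00 | 85.00 | 83600.00 | 74800.00
top flange | 1760.00 | 95.00 | 148.00 | 167200.00 | 260480.00
Σ | 8340.00 |  |  | 792300.00 | 420780.00
x̄ = 792300.00 / 8340.00 = 95.00 cm
ȳ = 420780.00 / 8340.00 = 50.45 cm

x̄ = 95.00 cm, ȳ = 50.45 cm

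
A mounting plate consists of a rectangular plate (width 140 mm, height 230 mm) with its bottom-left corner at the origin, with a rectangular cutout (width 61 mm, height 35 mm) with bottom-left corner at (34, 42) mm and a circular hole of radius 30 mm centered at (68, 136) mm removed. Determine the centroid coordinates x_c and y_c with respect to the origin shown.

plate: A = 140 × 230 = 32200.00, centroid at (70.00, 115.00).
hole 1: A = −(61 × 35) = -2135.00, centroid at (64.50, 59.50).
hole 2: A = −π·30² = -2827.43, centroid at (68.00, 136.00).
ΣA = 27237.57 mm², ΣAx_c = 1924027.03 mm³, ΣAy_c = 3191436.56 mm³.
x_c = 1924027.03/27237.57 = 70.64 mm; y_c = 3191436.56/27237.57 = 117.17 mm.

x_c = 70.64 mm, y_c = 117.17 mm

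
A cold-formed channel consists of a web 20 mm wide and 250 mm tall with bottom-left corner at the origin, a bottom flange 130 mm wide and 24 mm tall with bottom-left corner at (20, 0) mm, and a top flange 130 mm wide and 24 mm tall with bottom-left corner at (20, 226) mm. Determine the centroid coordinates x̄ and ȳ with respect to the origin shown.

x̄ = 51.64 mm, ȳ = 125.00 mm

Part | A | x̄ᵢ | ȳᵢ | A·x̄ᵢ | A·ȳᵢ
web | 5000.00 | 10.00 | 125.00 | 50000.00 | 625000.00
bottom flange | 3120.00 | 85.00 | 12.00 | 265200.00 | 37440.00
top flange | 3120.00 | 85.00 | 238.00 | 265200.00 | 742560.00
Σ | 11240.00 |  |  | 580400.00 | 1405000.00
x̄ = 580400.00 / 11240.00 = 51.64 mm
ȳ = 1405000.00 / 11240.00 = 125.00 mm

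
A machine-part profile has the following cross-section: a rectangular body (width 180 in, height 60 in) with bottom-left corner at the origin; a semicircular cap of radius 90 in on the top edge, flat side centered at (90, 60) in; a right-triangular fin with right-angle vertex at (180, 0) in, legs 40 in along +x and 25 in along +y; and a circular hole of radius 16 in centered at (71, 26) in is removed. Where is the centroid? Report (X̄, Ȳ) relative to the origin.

Part | A | x̄ᵢ | ȳᵢ | A·x̄ᵢ | A·ȳᵢ
rectangular body | 10800.00 | 90.00 | 30.00 | 972000.00 | 324000.00
semicircular top | 12723.45 | 90.00 | 98.20 | 1145110.52 | 1249407.01
triangular fin | 500.00 | 193.33 | 8.33 | 96666.67 | 4166.67
hole | -804.25 | 71.00 | 26.00 | -57101.59 | -20910.44
Σ | 23219.20 |  |  | 2156675.60 | 1556663.24
X̄ = 2156675.60 / 23219.20 = 92.88 in
Ȳ = 1556663.24 / 23219.20 = 67.04 in

X̄ = 92.88 in, Ȳ = 67.04 in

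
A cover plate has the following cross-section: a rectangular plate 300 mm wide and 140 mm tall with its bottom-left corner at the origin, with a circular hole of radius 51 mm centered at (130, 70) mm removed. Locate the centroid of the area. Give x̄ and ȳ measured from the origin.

x̄ = 154.83 mm, ȳ = 70.00 mm

Part | A | x̄ᵢ | ȳᵢ | A·x̄ᵢ | A·ȳᵢ
plate | 42000.00 | 150.00 | 70.00 | 6300000.00 | 2940000.00
hole | -8171.28 | 130.00 | 70.00 | -1062266.72 | -571989.77
Σ | 33828.72 |  |  | 5237733.28 | 2368010.23
x̄ = 5237733.28 / 33828.72 = 154.83 mm
ȳ = 2368010.23 / 33828.72 = 70.00 mm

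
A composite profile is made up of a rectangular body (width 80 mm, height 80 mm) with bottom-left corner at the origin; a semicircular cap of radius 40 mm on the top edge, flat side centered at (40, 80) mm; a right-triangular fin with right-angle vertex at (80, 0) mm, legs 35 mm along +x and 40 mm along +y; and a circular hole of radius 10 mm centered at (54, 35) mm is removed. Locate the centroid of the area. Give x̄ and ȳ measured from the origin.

x̄ = 43.42 mm, ȳ = 53.56 mm

rectangular body: A = 80 × 80 = 6400.00, centroid at (40.00, 40.00).
semicircular top: A = ½π·40² = 2513.27, centroid at (40.00, 96.98).
triangular fin: A = ½·35·40 = 700.00, centroid at (91.67, 13.33).
hole: A = −π·10² = -314.16, centroid at (54.00, 35.00).
ΣA = 9299.11 mm², ΣAx̄ = 403733.03 mm³, ΣAȳ = 498066.36 mm³.
x̄ = 403733.03/9299.11 = 43.42 mm; ȳ = 498066.36/9299.11 = 53.56 mm.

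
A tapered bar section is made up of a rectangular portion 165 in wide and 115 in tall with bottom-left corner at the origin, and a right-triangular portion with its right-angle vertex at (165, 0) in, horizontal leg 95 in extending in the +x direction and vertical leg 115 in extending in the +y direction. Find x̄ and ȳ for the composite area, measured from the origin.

x̄ = 108.02 in, ȳ = 53.22 in

rectangular portion: A = 165 × 115 = 18975.00, centroid at (82.50, 57.50).
triangular portion: A = ½·95·115 = 5462.50, centroid at (196.67, 38.33).
ΣA = 24437.50 in², ΣAx̄ = 2639729.17 in³, ΣAȳ = 1300458.33 in³.
x̄ = 2639729.17/24437.50 = 108.02 in; ȳ = 1300458.33/24437.50 = 53.22 in.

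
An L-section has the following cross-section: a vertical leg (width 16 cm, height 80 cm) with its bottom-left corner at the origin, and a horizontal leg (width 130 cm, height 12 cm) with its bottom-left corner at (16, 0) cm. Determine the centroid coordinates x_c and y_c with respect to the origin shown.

x_c = 48.10 cm, y_c = 21.32 cm

vertical leg: A = 16 × 80 = 1280.00, centroid at (8.00, 40.00).
horizontal leg: A = 130 × 12 = 1560.00, centroid at (81.00, 6.00).
ΣA = 2840.00 cm²
ΣAx_c = (1280.00)(8.00) + (1560.00)(81.00) = 136600.00 cm³
ΣAy_c = (1280.00)(40.00) + (1560.00)(6.00) = 60560.00 cm³
x_c = 136600.00 / 2840.00 = 48.10 cm
y_c = 60560.00 / 2840.00 = 21.32 cm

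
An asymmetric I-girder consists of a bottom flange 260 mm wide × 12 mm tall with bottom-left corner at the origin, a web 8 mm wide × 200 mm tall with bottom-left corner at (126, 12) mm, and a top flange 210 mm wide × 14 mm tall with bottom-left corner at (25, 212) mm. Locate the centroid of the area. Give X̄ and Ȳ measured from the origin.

bottom flange: A = 260 × 12 = 3120.00, centroid at (130.00, 6.00).
web: A = 8 × 200 = 1600.00, centroid at (130.00, 112.00).
top flange: A = 210 × 14 = 2940.00, centroid at (130.00, 219.00).
ΣA = 7660.00 mm², ΣAX̄ = 995800.00 mm³, ΣAȲ = 841780.00 mm³.
X̄ = 995800.00/7660.00 = 130.00 mm; Ȳ = 841780.00/7660.00 = 109.89 mm.

X̄ = 130.00 mm, Ȳ = 109.89 mm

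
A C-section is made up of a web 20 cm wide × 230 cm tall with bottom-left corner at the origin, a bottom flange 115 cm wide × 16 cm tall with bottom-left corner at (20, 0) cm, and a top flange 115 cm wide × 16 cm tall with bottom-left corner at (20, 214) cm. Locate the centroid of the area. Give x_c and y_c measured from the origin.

Part | A | x̄ᵢ | ȳᵢ | A·x̄ᵢ | A·ȳᵢ
web | 4600.00 | 10.00 | 115.00 | 46000.00 | 529000.00
bottom flange | 1840.00 | 77.50 | 8.00 | 142600.00 | 14720.00
top flange | 1840.00 | 77.50 | 222.00 | 142600.00 | 408480.00
Σ | 8280.00 |  |  | 331200.00 | 952200.00
x_c = 331200.00 / 8280.00 = 40.00 cm
y_c = 952200.00 / 8280.00 = 115.00 cm

x_c = 40.00 cm, y_c = 115.00 cm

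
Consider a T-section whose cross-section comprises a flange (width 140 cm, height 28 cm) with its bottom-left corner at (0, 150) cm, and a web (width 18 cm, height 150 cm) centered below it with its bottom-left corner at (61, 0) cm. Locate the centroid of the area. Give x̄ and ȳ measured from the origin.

web: A = 18 × 150 = 2700.00, centroid at (70.00, 75.00).
flange: A = 140 × 28 = 3920.00, centroid at (70.00, 164.00).
ΣA = 6620.00 cm²
ΣAx̄ = (2700.00)(70.00) + (3920.00)(70.00) = 463400.00 cm³
ΣAȳ = (2700.00)(75.00) + (3920.00)(164.00) = 845380.00 cm³
x̄ = 463400.00 / 6620.00 = 70.00 cm
ȳ = 845380.00 / 6620.00 = 127.70 cm

x̄ = 70.00 cm, ȳ = 127.70 cm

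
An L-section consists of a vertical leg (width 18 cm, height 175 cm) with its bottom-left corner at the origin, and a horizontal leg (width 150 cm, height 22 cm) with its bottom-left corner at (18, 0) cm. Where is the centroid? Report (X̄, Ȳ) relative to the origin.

vertical leg: A = 18 × 175 = 3150.00, centroid at (9.00, 87.50).
horizontal leg: A = 150 × 22 = 3300.00, centroid at (93.00, 11.00).
ΣA = 6450.00 cm²
ΣAX̄ = (3150.00)(9.00) + (3300.00)(93.00) = 335250.00 cm³
ΣAȲ = (3150.00)(87.50) + (3300.00)(11.00) = 311925.00 cm³
X̄ = 335250.00 / 6450.00 = 51.98 cm
Ȳ = 311925.00 / 6450.00 = 48.36 cm

X̄ = 51.98 cm, Ȳ = 48.36 cm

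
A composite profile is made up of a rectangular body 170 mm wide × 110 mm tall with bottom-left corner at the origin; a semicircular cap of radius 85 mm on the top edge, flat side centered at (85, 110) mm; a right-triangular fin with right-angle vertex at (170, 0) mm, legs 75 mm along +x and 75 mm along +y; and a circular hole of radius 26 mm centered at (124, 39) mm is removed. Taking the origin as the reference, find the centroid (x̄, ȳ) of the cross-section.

Part | A | x̄ᵢ | ȳᵢ | A·x̄ᵢ | A·ȳᵢ
rectangular body | 18700.00 | 85.00 | 55.00 | 1589500.00 | 1028500.00
semicircular top | 11349.00 | 85.00 | 146.08 | 964665.29 | 1657807.05
triangular fin | 2812.50 | 195.00 | 25.00 | 548437.50 | 70312.50
hole | -2123.72 | 124.00 | 39.00 | -263340.86 | -82824.95
Σ | 30737.79 |  |  | 2839261.93 | 2673794.60
x̄ = 2839261.93 / 30737.79 = 92.37 mm
ȳ = 2673794.60 / 30737.79 = 86.99 mm

x̄ = 92.37 mm, ȳ = 86.99 mm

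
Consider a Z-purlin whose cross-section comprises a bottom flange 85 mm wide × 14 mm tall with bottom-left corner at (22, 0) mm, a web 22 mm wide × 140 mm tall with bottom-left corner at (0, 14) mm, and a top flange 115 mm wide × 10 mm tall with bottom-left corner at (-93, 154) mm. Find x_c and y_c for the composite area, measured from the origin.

x_c = 12.88 mm, y_c = 83.01 mm

bottom flange: A = 85 × 14 = 1190.00, centroid at (64.50, 7.00).
web: A = 22 × 140 = 3080.00, centroid at (11.00, 84.00).
top flange: A = 115 × 10 = 1150.00, centroid at (-35.50, 159.00).
ΣA = 5420.00 mm²
ΣAx_c = (1190.00)(64.50) + (3080.00)(11.00) + (1150.00)(-35.50) = 69810.00 mm³
ΣAy_c = (1190.00)(7.00) + (3080.00)(84.00) + (1150.00)(159.00) = 449900.00 mm³
x_c = 69810.00 / 5420.00 = 12.88 mm
y_c = 449900.00 / 5420.00 = 83.01 mm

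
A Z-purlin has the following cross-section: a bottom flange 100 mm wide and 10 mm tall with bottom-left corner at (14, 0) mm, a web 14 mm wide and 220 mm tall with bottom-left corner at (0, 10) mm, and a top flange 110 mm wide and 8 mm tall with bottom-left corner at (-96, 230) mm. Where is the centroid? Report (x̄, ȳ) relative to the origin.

Part | A | x̄ᵢ | ȳᵢ | A·x̄ᵢ | A·ȳᵢ
bottom flange | 1000.00 | 64.00 | 5.00 | 64000.00 | 5000.00
web | 3080.00 | 7.00 | 120.00 | 21560.00 | 369600.00
top flange | 880.00 | -41.00 | 234.00 | -36080.00 | 205920.00
Σ | 4960.00 |  |  | 49480.00 | 580520.00
x̄ = 49480.00 / 4960.00 = 9.98 mm
ȳ = 580520.00 / 4960.00 = 117.04 mm

x̄ = 9.98 mm, ȳ = 117.04 mm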